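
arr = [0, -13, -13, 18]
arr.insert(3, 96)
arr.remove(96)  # [0, -13, -13, 18]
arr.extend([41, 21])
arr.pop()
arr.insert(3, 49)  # [0, -13, -13, 49, 18, 41]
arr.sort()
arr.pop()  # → 49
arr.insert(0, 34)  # [34, -13, -13, 0, 18, 41]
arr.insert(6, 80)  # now [34, -13, -13, 0, 18, 41, 80]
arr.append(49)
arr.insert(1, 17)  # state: [34, 17, -13, -13, 0, 18, 41, 80, 49]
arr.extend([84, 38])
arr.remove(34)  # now [17, -13, -13, 0, 18, 41, 80, 49, 84, 38]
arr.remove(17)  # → [-13, -13, 0, 18, 41, 80, 49, 84, 38]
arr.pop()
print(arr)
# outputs [-13, -13, 0, 18, 41, 80, 49, 84]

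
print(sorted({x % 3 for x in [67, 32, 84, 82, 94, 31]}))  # [0, 1, 2]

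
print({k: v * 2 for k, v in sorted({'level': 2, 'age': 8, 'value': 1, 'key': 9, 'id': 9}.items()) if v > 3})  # {'age': 16, 'id': 18, 'key': 18}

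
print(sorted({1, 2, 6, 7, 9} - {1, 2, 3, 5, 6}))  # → [7, 9]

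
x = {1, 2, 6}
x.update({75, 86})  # {1, 2, 6, 75, 86}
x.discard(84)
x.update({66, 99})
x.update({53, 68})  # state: {1, 2, 6, 53, 66, 68, 75, 86, 99}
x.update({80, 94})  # {1, 2, 6, 53, 66, 68, 75, 80, 86, 94, 99}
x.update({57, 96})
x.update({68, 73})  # {1, 2, 6, 53, 57, 66, 68, 73, 75, 80, 86, 94, 96, 99}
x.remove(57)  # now {1, 2, 6, 53, 66, 68, 73, 75, 80, 86, 94, 96, 99}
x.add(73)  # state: {1, 2, 6, 53, 66, 68, 73, 75, 80, 86, 94, 96, 99}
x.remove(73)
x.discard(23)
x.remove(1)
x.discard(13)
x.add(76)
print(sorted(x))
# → [2, 6, 53, 66, 68, 75, 76, 80, 86, 94, 96, 99]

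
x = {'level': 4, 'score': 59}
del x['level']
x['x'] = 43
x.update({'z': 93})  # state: {'score': 59, 'x': 43, 'z': 93}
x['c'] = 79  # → {'score': 59, 'x': 43, 'z': 93, 'c': 79}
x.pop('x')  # 43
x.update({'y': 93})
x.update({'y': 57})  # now {'score': 59, 'z': 93, 'c': 79, 'y': 57}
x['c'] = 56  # {'score': 59, 'z': 93, 'c': 56, 'y': 57}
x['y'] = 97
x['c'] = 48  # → {'score': 59, 'z': 93, 'c': 48, 'y': 97}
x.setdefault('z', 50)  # 93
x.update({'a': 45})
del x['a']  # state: {'score': 59, 'z': 93, 'c': 48, 'y': 97}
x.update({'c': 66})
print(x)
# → {'score': 59, 'z': 93, 'c': 66, 'y': 97}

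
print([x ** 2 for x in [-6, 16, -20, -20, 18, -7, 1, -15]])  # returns [36, 256, 400, 400, 324, 49, 1, 225]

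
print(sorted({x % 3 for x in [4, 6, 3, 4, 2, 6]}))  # [0, 1, 2]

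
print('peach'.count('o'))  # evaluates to 0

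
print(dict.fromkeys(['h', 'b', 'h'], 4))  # {'h': 4, 'b': 4}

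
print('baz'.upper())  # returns BAZ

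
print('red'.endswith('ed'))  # True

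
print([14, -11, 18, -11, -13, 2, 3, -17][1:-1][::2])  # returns [-11, -11, 2]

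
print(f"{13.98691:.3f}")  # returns 13.987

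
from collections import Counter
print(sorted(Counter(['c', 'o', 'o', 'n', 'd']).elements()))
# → ['c', 'd', 'n', 'o', 'o']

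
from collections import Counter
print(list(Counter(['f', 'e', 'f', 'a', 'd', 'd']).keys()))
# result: ['f', 'e', 'a', 'd']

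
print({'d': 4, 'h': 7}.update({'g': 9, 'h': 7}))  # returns None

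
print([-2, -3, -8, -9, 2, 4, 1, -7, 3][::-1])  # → [3, -7, 1, 4, 2, -9, -8, -3, -2]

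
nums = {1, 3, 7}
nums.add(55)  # {1, 3, 7, 55}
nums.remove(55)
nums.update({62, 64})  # {1, 3, 7, 62, 64}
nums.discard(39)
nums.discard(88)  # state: {1, 3, 7, 62, 64}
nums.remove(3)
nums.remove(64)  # {1, 7, 62}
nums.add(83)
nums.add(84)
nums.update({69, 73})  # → {1, 7, 62, 69, 73, 83, 84}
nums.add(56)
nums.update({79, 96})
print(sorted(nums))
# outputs [1, 7, 56, 62, 69, 73, 79, 83, 84, 96]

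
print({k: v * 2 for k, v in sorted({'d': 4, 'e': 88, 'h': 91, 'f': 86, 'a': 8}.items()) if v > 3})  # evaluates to {'a': 16, 'd': 8, 'e': 176, 'f': 172, 'h': 182}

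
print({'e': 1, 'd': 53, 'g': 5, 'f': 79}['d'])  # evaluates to 53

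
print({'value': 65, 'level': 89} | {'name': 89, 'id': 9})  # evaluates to {'value': 65, 'level': 89, 'name': 89, 'id': 9}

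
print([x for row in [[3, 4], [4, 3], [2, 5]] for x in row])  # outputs [3, 4, 4, 3, 2, 5]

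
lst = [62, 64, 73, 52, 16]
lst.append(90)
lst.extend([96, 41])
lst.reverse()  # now [41, 96, 90, 16, 52, 73, 64, 62]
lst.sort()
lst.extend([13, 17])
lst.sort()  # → [13, 16, 17, 41, 52, 62, 64, 73, 90, 96]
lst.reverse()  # [96, 90, 73, 64, 62, 52, 41, 17, 16, 13]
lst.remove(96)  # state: [90, 73, 64, 62, 52, 41, 17, 16, 13]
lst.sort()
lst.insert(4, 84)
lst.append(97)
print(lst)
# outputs [13, 16, 17, 41, 84, 52, 62, 64, 73, 90, 97]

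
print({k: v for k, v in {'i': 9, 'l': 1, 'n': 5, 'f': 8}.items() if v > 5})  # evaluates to {'i': 9, 'f': 8}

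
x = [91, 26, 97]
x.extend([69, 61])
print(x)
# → [91, 26, 97, 69, 61]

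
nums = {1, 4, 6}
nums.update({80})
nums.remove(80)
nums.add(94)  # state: {1, 4, 6, 94}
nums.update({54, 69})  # {1, 4, 6, 54, 69, 94}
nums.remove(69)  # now {1, 4, 6, 54, 94}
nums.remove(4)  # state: {1, 6, 54, 94}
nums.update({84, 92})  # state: {1, 6, 54, 84, 92, 94}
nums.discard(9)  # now {1, 6, 54, 84, 92, 94}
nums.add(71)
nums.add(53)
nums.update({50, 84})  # {1, 6, 50, 53, 54, 71, 84, 92, 94}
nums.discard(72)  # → {1, 6, 50, 53, 54, 71, 84, 92, 94}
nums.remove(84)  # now {1, 6, 50, 53, 54, 71, 92, 94}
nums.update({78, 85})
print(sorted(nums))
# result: [1, 6, 50, 53, 54, 71, 78, 85, 92, 94]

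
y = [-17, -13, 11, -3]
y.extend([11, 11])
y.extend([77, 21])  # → [-17, -13, 11, -3, 11, 11, 77, 21]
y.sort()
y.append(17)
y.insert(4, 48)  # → [-17, -13, -3, 11, 48, 11, 11, 21, 77, 17]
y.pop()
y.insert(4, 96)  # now [-17, -13, -3, 11, 96, 48, 11, 11, 21, 77]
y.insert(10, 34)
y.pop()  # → 34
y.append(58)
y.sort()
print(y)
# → [-17, -13, -3, 11, 11, 11, 21, 48, 58, 77, 96]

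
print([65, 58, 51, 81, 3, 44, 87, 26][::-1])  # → [26, 87, 44, 3, 81, 51, 58, 65]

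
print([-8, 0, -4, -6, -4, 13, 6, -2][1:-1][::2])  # [0, -6, 13]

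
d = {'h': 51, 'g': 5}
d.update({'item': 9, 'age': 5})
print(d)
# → {'h': 51, 'g': 5, 'item': 9, 'age': 5}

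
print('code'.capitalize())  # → Code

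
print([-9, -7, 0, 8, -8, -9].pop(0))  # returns -9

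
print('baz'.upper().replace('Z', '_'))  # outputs BA_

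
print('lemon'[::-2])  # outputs nml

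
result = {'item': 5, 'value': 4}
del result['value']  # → {'item': 5}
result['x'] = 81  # {'item': 5, 'x': 81}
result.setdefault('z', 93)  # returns 93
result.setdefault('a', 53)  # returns 53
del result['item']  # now {'x': 81, 'z': 93, 'a': 53}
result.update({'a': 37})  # {'x': 81, 'z': 93, 'a': 37}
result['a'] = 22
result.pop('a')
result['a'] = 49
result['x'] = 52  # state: {'x': 52, 'z': 93, 'a': 49}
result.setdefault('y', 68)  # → 68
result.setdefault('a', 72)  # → 49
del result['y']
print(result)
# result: {'x': 52, 'z': 93, 'a': 49}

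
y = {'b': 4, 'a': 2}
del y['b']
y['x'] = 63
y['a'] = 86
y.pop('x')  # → 63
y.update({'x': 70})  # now {'a': 86, 'x': 70}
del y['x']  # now {'a': 86}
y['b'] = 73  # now {'a': 86, 'b': 73}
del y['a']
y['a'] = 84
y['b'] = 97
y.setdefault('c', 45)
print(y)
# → {'b': 97, 'a': 84, 'c': 45}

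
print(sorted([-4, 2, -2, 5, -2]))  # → [-4, -2, -2, 2, 5]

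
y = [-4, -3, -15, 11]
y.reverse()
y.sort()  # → [-15, -4, -3, 11]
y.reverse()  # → [11, -3, -4, -15]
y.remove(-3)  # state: [11, -4, -15]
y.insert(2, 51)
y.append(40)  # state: [11, -4, 51, -15, 40]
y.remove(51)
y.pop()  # 40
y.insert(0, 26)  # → [26, 11, -4, -15]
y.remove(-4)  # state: [26, 11, -15]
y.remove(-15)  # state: [26, 11]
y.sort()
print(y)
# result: [11, 26]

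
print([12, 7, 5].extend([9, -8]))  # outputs None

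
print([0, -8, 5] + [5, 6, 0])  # [0, -8, 5, 5, 6, 0]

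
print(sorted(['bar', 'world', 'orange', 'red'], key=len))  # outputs ['bar', 'red', 'world', 'orange']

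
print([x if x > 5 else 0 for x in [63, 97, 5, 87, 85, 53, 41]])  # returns [63, 97, 0, 87, 85, 53, 41]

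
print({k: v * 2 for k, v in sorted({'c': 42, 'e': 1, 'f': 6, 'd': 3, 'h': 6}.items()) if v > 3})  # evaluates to {'c': 84, 'f': 12, 'h': 12}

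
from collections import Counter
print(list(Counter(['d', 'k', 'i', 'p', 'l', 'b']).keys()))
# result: ['d', 'k', 'i', 'p', 'l', 'b']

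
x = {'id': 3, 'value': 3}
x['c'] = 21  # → {'id': 3, 'value': 3, 'c': 21}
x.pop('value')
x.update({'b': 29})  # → {'id': 3, 'c': 21, 'b': 29}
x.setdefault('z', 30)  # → 30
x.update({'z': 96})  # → {'id': 3, 'c': 21, 'b': 29, 'z': 96}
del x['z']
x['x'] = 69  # {'id': 3, 'c': 21, 'b': 29, 'x': 69}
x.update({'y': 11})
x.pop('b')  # 29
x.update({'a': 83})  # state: {'id': 3, 'c': 21, 'x': 69, 'y': 11, 'a': 83}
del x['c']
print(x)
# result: {'id': 3, 'x': 69, 'y': 11, 'a': 83}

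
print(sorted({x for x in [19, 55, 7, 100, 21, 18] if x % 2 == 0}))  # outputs [18, 100]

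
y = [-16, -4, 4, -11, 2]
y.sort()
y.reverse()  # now [4, 2, -4, -11, -16]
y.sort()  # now [-16, -11, -4, 2, 4]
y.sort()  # [-16, -11, -4, 2, 4]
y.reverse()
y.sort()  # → [-16, -11, -4, 2, 4]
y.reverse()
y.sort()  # [-16, -11, -4, 2, 4]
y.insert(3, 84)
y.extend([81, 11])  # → [-16, -11, -4, 84, 2, 4, 81, 11]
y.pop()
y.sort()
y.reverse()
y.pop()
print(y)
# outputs [84, 81, 4, 2, -4, -11]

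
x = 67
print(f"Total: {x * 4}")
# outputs Total: 268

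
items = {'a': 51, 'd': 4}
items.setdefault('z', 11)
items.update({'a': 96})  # {'a': 96, 'd': 4, 'z': 11}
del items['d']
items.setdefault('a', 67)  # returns 96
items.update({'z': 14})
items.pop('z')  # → 14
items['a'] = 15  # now {'a': 15}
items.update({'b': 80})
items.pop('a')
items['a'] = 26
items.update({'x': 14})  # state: {'b': 80, 'a': 26, 'x': 14}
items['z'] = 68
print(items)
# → {'b': 80, 'a': 26, 'x': 14, 'z': 68}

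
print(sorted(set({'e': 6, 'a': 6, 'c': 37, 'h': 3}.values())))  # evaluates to [3, 6, 37]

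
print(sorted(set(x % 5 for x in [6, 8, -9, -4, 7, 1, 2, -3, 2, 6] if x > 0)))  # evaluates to [1, 2, 3]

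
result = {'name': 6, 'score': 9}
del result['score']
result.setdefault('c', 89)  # 89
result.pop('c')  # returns 89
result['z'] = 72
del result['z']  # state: {'name': 6}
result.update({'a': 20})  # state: {'name': 6, 'a': 20}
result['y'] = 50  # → {'name': 6, 'a': 20, 'y': 50}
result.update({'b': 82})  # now {'name': 6, 'a': 20, 'y': 50, 'b': 82}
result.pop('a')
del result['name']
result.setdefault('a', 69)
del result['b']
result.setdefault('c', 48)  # 48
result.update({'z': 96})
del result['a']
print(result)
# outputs {'y': 50, 'c': 48, 'z': 96}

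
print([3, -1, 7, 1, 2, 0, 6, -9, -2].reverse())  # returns None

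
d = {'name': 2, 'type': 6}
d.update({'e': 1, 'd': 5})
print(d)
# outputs {'name': 2, 'type': 6, 'e': 1, 'd': 5}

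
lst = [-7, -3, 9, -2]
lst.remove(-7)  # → [-3, 9, -2]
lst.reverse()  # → [-2, 9, -3]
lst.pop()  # -3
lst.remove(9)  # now [-2]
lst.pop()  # -2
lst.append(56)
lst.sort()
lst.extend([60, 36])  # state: [56, 60, 36]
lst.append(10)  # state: [56, 60, 36, 10]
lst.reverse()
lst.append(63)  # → [10, 36, 60, 56, 63]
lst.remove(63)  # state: [10, 36, 60, 56]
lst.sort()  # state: [10, 36, 56, 60]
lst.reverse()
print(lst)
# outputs [60, 56, 36, 10]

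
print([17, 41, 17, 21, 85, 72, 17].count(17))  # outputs 3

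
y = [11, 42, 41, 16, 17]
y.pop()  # 17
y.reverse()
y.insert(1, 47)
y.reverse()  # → [11, 42, 41, 47, 16]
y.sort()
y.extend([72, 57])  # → [11, 16, 41, 42, 47, 72, 57]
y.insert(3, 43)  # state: [11, 16, 41, 43, 42, 47, 72, 57]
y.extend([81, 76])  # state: [11, 16, 41, 43, 42, 47, 72, 57, 81, 76]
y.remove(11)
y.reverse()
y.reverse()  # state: [16, 41, 43, 42, 47, 72, 57, 81, 76]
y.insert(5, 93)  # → [16, 41, 43, 42, 47, 93, 72, 57, 81, 76]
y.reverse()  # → [76, 81, 57, 72, 93, 47, 42, 43, 41, 16]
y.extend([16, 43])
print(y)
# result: [76, 81, 57, 72, 93, 47, 42, 43, 41, 16, 16, 43]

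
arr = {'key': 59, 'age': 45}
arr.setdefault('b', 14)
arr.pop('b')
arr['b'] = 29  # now {'key': 59, 'age': 45, 'b': 29}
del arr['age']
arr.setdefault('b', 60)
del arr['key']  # {'b': 29}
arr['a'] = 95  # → {'b': 29, 'a': 95}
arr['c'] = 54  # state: {'b': 29, 'a': 95, 'c': 54}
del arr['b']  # {'a': 95, 'c': 54}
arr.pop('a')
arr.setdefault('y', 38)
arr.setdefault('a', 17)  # 17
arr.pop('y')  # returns 38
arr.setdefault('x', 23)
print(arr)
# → {'c': 54, 'a': 17, 'x': 23}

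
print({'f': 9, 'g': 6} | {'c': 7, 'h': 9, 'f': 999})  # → {'f': 999, 'g': 6, 'c': 7, 'h': 9}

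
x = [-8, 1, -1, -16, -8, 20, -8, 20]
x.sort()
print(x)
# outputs [-16, -8, -8, -8, -1, 1, 20, 20]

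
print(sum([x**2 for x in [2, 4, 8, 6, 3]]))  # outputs 129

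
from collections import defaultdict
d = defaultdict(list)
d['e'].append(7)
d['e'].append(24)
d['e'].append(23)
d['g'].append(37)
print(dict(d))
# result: {'e': [7, 24, 23], 'g': [37]}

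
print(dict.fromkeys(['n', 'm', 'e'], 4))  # {'n': 4, 'm': 4, 'e': 4}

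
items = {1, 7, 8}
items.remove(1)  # {7, 8}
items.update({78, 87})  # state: {7, 8, 78, 87}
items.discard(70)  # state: {7, 8, 78, 87}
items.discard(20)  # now {7, 8, 78, 87}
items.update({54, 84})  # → {7, 8, 54, 78, 84, 87}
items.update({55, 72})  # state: {7, 8, 54, 55, 72, 78, 84, 87}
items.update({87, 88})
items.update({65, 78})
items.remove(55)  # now {7, 8, 54, 65, 72, 78, 84, 87, 88}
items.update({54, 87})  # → {7, 8, 54, 65, 72, 78, 84, 87, 88}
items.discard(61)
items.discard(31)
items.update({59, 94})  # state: {7, 8, 54, 59, 65, 72, 78, 84, 87, 88, 94}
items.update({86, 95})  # {7, 8, 54, 59, 65, 72, 78, 84, 86, 87, 88, 94, 95}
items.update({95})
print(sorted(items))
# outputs [7, 8, 54, 59, 65, 72, 78, 84, 86, 87, 88, 94, 95]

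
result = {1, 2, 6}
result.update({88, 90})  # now {1, 2, 6, 88, 90}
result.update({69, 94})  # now {1, 2, 6, 69, 88, 90, 94}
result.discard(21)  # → {1, 2, 6, 69, 88, 90, 94}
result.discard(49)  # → {1, 2, 6, 69, 88, 90, 94}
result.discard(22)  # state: {1, 2, 6, 69, 88, 90, 94}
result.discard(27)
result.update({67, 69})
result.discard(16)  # {1, 2, 6, 67, 69, 88, 90, 94}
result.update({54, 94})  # {1, 2, 6, 54, 67, 69, 88, 90, 94}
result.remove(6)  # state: {1, 2, 54, 67, 69, 88, 90, 94}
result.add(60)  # {1, 2, 54, 60, 67, 69, 88, 90, 94}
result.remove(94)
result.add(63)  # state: {1, 2, 54, 60, 63, 67, 69, 88, 90}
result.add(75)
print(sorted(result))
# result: [1, 2, 54, 60, 63, 67, 69, 75, 88, 90]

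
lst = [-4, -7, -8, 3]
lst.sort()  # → [-8, -7, -4, 3]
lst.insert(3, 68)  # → [-8, -7, -4, 68, 3]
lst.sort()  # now [-8, -7, -4, 3, 68]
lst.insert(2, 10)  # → [-8, -7, 10, -4, 3, 68]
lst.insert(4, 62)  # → [-8, -7, 10, -4, 62, 3, 68]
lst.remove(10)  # [-8, -7, -4, 62, 3, 68]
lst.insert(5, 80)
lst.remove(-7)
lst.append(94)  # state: [-8, -4, 62, 3, 80, 68, 94]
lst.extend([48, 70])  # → [-8, -4, 62, 3, 80, 68, 94, 48, 70]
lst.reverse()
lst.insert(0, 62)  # [62, 70, 48, 94, 68, 80, 3, 62, -4, -8]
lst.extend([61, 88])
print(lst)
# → [62, 70, 48, 94, 68, 80, 3, 62, -4, -8, 61, 88]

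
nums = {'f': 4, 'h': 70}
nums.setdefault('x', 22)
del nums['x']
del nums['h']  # {'f': 4}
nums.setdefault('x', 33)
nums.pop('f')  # 4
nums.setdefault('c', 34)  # 34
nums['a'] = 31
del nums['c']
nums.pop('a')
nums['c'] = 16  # {'x': 33, 'c': 16}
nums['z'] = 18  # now {'x': 33, 'c': 16, 'z': 18}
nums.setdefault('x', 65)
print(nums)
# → {'x': 33, 'c': 16, 'z': 18}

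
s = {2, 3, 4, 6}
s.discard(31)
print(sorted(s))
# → [2, 3, 4, 6]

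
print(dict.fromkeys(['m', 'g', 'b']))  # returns {'m': None, 'g': None, 'b': None}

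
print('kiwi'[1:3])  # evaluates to iw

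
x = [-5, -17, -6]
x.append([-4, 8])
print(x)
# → [-5, -17, -6, [-4, 8]]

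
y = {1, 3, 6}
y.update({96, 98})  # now {1, 3, 6, 96, 98}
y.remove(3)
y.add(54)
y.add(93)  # {1, 6, 54, 93, 96, 98}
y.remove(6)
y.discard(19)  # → {1, 54, 93, 96, 98}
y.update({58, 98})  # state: {1, 54, 58, 93, 96, 98}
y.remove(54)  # {1, 58, 93, 96, 98}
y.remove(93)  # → {1, 58, 96, 98}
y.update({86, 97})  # {1, 58, 86, 96, 97, 98}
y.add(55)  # {1, 55, 58, 86, 96, 97, 98}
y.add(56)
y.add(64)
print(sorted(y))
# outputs [1, 55, 56, 58, 64, 86, 96, 97, 98]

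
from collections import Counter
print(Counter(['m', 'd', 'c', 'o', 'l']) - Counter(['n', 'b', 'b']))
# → Counter({'m': 1, 'd': 1, 'c': 1, 'o': 1, 'l': 1})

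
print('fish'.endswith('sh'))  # True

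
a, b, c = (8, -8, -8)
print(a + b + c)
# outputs -8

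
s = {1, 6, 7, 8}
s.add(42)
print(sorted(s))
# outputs [1, 6, 7, 8, 42]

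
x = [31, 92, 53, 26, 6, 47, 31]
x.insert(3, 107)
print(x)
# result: [31, 92, 53, 107, 26, 6, 47, 31]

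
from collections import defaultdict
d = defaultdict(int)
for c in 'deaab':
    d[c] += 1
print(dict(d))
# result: {'d': 1, 'e': 1, 'a': 2, 'b': 1}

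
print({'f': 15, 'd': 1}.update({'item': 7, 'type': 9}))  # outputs None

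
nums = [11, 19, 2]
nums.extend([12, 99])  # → [11, 19, 2, 12, 99]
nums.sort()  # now [2, 11, 12, 19, 99]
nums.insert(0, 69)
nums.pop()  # 99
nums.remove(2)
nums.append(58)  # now [69, 11, 12, 19, 58]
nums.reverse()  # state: [58, 19, 12, 11, 69]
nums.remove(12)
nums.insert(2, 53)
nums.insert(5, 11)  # [58, 19, 53, 11, 69, 11]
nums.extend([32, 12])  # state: [58, 19, 53, 11, 69, 11, 32, 12]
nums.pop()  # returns 12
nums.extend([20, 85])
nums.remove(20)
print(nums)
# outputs [58, 19, 53, 11, 69, 11, 32, 85]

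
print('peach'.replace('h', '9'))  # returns peac9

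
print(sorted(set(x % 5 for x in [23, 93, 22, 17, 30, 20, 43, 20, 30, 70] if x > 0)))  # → [0, 2, 3]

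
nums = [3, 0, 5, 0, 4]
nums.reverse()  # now [4, 0, 5, 0, 3]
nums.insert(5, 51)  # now [4, 0, 5, 0, 3, 51]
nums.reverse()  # [51, 3, 0, 5, 0, 4]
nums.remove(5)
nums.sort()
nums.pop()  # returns 51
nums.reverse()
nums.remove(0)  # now [4, 3, 0]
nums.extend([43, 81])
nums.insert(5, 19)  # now [4, 3, 0, 43, 81, 19]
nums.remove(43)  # [4, 3, 0, 81, 19]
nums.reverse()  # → [19, 81, 0, 3, 4]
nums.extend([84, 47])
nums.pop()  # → 47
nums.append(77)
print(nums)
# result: [19, 81, 0, 3, 4, 84, 77]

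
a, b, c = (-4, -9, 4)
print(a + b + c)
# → -9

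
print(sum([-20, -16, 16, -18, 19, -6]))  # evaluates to -25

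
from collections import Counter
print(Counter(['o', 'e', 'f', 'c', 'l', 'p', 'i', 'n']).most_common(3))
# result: [('o', 1), ('e', 1), ('f', 1)]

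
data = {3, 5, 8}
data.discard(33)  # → {3, 5, 8}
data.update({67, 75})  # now {3, 5, 8, 67, 75}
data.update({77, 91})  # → {3, 5, 8, 67, 75, 77, 91}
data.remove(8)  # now {3, 5, 67, 75, 77, 91}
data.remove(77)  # {3, 5, 67, 75, 91}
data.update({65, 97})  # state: {3, 5, 65, 67, 75, 91, 97}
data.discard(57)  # {3, 5, 65, 67, 75, 91, 97}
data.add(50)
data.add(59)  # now {3, 5, 50, 59, 65, 67, 75, 91, 97}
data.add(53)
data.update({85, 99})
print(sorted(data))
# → [3, 5, 50, 53, 59, 65, 67, 75, 85, 91, 97, 99]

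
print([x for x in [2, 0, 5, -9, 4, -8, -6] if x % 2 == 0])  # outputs [2, 0, 4, -8, -6]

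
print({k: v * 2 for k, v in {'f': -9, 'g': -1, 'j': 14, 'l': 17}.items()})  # {'f': -18, 'g': -2, 'j': 28, 'l': 34}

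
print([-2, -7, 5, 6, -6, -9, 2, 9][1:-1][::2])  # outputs [-7, 6, -9]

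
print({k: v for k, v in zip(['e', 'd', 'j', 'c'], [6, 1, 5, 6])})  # {'e': 6, 'd': 1, 'j': 5, 'c': 6}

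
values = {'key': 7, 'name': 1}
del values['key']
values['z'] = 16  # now {'name': 1, 'z': 16}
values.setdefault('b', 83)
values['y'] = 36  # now {'name': 1, 'z': 16, 'b': 83, 'y': 36}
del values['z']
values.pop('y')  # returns 36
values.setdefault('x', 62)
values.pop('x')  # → 62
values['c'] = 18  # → {'name': 1, 'b': 83, 'c': 18}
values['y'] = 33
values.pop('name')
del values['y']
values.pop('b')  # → 83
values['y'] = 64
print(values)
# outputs {'c': 18, 'y': 64}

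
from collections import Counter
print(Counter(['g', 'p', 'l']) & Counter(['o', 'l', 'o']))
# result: Counter({'l': 1})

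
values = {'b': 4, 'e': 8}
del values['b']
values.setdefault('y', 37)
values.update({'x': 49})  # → {'e': 8, 'y': 37, 'x': 49}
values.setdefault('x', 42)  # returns 49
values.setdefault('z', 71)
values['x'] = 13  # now {'e': 8, 'y': 37, 'x': 13, 'z': 71}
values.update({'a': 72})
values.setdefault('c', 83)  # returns 83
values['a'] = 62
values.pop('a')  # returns 62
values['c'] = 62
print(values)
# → {'e': 8, 'y': 37, 'x': 13, 'z': 71, 'c': 62}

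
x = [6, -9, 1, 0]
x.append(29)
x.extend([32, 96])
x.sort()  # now [-9, 0, 1, 6, 29, 32, 96]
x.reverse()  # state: [96, 32, 29, 6, 1, 0, -9]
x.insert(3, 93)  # [96, 32, 29, 93, 6, 1, 0, -9]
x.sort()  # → [-9, 0, 1, 6, 29, 32, 93, 96]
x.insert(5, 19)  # [-9, 0, 1, 6, 29, 19, 32, 93, 96]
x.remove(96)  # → [-9, 0, 1, 6, 29, 19, 32, 93]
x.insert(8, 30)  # [-9, 0, 1, 6, 29, 19, 32, 93, 30]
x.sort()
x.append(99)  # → [-9, 0, 1, 6, 19, 29, 30, 32, 93, 99]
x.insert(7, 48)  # [-9, 0, 1, 6, 19, 29, 30, 48, 32, 93, 99]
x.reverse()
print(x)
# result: [99, 93, 32, 48, 30, 29, 19, 6, 1, 0, -9]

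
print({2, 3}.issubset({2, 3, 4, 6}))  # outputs True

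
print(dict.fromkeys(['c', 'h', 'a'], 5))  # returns {'c': 5, 'h': 5, 'a': 5}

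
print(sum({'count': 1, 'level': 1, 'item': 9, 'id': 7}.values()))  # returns 18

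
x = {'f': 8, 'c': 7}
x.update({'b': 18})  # {'f': 8, 'c': 7, 'b': 18}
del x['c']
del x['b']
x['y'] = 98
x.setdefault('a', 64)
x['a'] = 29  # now {'f': 8, 'y': 98, 'a': 29}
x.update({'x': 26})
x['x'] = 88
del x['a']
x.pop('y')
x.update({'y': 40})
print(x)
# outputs {'f': 8, 'x': 88, 'y': 40}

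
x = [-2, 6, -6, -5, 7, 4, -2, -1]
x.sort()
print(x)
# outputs [-6, -5, -2, -2, -1, 4, 6, 7]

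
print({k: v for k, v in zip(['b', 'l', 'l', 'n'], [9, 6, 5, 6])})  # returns {'b': 9, 'l': 5, 'n': 6}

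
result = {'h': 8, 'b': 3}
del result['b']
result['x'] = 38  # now {'h': 8, 'x': 38}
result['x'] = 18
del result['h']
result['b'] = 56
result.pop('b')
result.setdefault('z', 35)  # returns 35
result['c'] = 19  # {'x': 18, 'z': 35, 'c': 19}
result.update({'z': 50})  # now {'x': 18, 'z': 50, 'c': 19}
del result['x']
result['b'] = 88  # {'z': 50, 'c': 19, 'b': 88}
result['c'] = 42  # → {'z': 50, 'c': 42, 'b': 88}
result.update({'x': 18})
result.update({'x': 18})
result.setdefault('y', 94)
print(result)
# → {'z': 50, 'c': 42, 'b': 88, 'x': 18, 'y': 94}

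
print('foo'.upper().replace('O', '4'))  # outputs F44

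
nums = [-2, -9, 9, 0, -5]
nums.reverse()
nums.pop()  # -2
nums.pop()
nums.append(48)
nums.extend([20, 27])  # [-5, 0, 9, 48, 20, 27]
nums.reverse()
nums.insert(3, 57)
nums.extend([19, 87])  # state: [27, 20, 48, 57, 9, 0, -5, 19, 87]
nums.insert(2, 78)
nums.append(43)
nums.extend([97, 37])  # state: [27, 20, 78, 48, 57, 9, 0, -5, 19, 87, 43, 97, 37]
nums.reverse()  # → [37, 97, 43, 87, 19, -5, 0, 9, 57, 48, 78, 20, 27]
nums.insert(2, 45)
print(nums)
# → [37, 97, 45, 43, 87, 19, -5, 0, 9, 57, 48, 78, 20, 27]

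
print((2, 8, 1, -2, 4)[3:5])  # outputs (-2, 4)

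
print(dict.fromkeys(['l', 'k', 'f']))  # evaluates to {'l': None, 'k': None, 'f': None}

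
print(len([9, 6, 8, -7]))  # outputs 4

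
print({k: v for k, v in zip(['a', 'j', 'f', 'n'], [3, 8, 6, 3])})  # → {'a': 3, 'j': 8, 'f': 6, 'n': 3}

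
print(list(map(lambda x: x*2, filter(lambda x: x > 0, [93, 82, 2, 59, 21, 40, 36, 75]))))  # [186, 164, 4, 118, 42, 80, 72, 150]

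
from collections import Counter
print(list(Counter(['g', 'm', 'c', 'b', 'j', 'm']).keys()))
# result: ['g', 'm', 'c', 'b', 'j']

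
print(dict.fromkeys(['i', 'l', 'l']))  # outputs {'i': None, 'l': None}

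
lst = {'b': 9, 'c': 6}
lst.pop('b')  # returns 9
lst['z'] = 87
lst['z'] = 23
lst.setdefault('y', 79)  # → 79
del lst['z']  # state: {'c': 6, 'y': 79}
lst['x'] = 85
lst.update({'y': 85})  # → {'c': 6, 'y': 85, 'x': 85}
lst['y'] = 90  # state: {'c': 6, 'y': 90, 'x': 85}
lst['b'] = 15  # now {'c': 6, 'y': 90, 'x': 85, 'b': 15}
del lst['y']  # {'c': 6, 'x': 85, 'b': 15}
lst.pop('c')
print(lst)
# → {'x': 85, 'b': 15}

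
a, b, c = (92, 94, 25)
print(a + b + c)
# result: 211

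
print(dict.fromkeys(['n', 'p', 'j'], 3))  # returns {'n': 3, 'p': 3, 'j': 3}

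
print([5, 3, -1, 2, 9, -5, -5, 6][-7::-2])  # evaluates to [3]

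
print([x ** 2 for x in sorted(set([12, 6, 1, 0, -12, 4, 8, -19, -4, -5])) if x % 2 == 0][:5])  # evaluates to [144, 16, 0, 16, 36]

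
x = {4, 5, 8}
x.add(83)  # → {4, 5, 8, 83}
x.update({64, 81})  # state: {4, 5, 8, 64, 81, 83}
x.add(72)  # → {4, 5, 8, 64, 72, 81, 83}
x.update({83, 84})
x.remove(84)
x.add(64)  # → {4, 5, 8, 64, 72, 81, 83}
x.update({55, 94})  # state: {4, 5, 8, 55, 64, 72, 81, 83, 94}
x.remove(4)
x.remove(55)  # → {5, 8, 64, 72, 81, 83, 94}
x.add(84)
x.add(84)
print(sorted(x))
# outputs [5, 8, 64, 72, 81, 83, 84, 94]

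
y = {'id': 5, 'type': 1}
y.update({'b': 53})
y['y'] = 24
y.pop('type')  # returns 1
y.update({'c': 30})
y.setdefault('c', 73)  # 30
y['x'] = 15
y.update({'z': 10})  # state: {'id': 5, 'b': 53, 'y': 24, 'c': 30, 'x': 15, 'z': 10}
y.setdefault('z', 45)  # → 10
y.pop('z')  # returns 10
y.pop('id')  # 5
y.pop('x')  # 15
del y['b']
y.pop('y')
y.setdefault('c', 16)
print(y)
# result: {'c': 30}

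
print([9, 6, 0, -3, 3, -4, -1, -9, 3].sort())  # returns None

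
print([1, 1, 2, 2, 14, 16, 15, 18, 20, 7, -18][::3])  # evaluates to [1, 2, 15, 7]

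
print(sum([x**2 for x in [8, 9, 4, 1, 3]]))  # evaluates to 171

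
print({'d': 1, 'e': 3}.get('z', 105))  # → 105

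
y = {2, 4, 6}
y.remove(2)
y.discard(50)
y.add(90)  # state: {4, 6, 90}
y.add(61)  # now {4, 6, 61, 90}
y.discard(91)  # {4, 6, 61, 90}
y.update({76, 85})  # {4, 6, 61, 76, 85, 90}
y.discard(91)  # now {4, 6, 61, 76, 85, 90}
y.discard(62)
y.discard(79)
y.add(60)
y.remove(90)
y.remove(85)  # {4, 6, 60, 61, 76}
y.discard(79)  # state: {4, 6, 60, 61, 76}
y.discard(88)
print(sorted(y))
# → [4, 6, 60, 61, 76]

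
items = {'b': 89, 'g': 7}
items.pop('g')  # 7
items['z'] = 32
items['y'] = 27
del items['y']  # {'b': 89, 'z': 32}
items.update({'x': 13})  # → {'b': 89, 'z': 32, 'x': 13}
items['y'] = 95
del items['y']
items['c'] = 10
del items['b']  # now {'z': 32, 'x': 13, 'c': 10}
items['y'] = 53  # {'z': 32, 'x': 13, 'c': 10, 'y': 53}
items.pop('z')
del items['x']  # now {'c': 10, 'y': 53}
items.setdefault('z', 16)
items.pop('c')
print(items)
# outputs {'y': 53, 'z': 16}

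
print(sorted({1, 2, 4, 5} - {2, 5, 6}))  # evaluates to [1, 4]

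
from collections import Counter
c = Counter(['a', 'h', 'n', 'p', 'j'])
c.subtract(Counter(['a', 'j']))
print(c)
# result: Counter({'h': 1, 'n': 1, 'p': 1, 'a': 0, 'j': 0})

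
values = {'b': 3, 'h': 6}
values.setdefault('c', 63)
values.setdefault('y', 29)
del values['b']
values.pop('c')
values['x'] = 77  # {'h': 6, 'y': 29, 'x': 77}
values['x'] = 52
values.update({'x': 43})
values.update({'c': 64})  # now {'h': 6, 'y': 29, 'x': 43, 'c': 64}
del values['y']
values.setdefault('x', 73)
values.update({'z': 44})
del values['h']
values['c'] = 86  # {'x': 43, 'c': 86, 'z': 44}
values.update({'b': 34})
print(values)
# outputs {'x': 43, 'c': 86, 'z': 44, 'b': 34}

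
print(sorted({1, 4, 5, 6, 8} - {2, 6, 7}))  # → [1, 4, 5, 8]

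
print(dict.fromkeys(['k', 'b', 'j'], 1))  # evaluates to {'k': 1, 'b': 1, 'j': 1}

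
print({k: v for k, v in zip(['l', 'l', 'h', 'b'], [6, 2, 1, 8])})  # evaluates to {'l': 2, 'h': 1, 'b': 8}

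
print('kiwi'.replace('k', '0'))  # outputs 0iwi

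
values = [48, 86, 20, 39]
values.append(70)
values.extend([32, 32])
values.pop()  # 32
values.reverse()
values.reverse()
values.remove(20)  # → [48, 86, 39, 70, 32]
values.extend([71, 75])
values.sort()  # [32, 39, 48, 70, 71, 75, 86]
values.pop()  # 86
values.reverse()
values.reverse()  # [32, 39, 48, 70, 71, 75]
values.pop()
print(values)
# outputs [32, 39, 48, 70, 71]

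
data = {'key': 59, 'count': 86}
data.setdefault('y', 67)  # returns 67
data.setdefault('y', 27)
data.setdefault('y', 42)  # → 67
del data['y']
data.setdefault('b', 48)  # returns 48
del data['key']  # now {'count': 86, 'b': 48}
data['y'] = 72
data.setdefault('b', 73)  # 48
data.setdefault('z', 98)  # 98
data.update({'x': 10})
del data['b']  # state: {'count': 86, 'y': 72, 'z': 98, 'x': 10}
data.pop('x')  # 10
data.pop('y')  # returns 72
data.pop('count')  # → 86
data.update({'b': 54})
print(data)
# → {'z': 98, 'b': 54}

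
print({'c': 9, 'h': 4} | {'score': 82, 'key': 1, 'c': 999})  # {'c': 999, 'h': 4, 'score': 82, 'key': 1}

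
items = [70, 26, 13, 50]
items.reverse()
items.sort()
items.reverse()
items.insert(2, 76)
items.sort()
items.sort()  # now [13, 26, 50, 70, 76]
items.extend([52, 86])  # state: [13, 26, 50, 70, 76, 52, 86]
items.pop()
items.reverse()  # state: [52, 76, 70, 50, 26, 13]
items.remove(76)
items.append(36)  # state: [52, 70, 50, 26, 13, 36]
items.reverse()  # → [36, 13, 26, 50, 70, 52]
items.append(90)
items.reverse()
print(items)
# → [90, 52, 70, 50, 26, 13, 36]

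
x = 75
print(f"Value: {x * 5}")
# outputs Value: 375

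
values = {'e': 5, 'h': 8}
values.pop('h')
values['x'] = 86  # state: {'e': 5, 'x': 86}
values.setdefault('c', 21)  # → 21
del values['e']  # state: {'x': 86, 'c': 21}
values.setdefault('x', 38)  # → 86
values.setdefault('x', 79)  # 86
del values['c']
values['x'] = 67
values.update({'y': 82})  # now {'x': 67, 'y': 82}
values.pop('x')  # 67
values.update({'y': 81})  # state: {'y': 81}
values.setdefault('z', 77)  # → 77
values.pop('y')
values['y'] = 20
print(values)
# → {'z': 77, 'y': 20}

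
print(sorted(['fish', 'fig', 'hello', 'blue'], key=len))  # ['fig', 'fish', 'blue', 'hello']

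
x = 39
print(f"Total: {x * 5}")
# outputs Total: 195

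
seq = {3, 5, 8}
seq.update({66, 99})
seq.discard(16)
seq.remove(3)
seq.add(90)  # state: {5, 8, 66, 90, 99}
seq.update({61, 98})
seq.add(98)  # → {5, 8, 61, 66, 90, 98, 99}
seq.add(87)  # {5, 8, 61, 66, 87, 90, 98, 99}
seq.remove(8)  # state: {5, 61, 66, 87, 90, 98, 99}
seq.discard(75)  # {5, 61, 66, 87, 90, 98, 99}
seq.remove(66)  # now {5, 61, 87, 90, 98, 99}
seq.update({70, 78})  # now {5, 61, 70, 78, 87, 90, 98, 99}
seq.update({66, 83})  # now {5, 61, 66, 70, 78, 83, 87, 90, 98, 99}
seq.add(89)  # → {5, 61, 66, 70, 78, 83, 87, 89, 90, 98, 99}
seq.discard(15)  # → {5, 61, 66, 70, 78, 83, 87, 89, 90, 98, 99}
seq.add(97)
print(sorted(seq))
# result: [5, 61, 66, 70, 78, 83, 87, 89, 90, 97, 98, 99]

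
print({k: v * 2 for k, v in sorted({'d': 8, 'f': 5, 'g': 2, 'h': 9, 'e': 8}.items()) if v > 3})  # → {'d': 16, 'e': 16, 'f': 10, 'h': 18}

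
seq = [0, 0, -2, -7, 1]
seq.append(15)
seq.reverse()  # [15, 1, -7, -2, 0, 0]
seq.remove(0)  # [15, 1, -7, -2, 0]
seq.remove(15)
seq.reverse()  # [0, -2, -7, 1]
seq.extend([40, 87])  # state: [0, -2, -7, 1, 40, 87]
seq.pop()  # 87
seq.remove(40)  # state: [0, -2, -7, 1]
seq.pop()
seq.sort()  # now [-7, -2, 0]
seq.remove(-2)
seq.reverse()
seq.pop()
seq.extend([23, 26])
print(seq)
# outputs [0, 23, 26]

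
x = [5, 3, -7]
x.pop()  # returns -7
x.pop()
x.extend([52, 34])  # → [5, 52, 34]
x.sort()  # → [5, 34, 52]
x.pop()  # 52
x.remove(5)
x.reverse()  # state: [34]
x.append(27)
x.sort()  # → [27, 34]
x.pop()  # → 34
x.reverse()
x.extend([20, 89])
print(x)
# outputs [27, 20, 89]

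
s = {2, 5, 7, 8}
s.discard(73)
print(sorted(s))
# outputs [2, 5, 7, 8]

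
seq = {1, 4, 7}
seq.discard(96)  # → {1, 4, 7}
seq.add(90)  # {1, 4, 7, 90}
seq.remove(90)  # {1, 4, 7}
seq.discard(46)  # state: {1, 4, 7}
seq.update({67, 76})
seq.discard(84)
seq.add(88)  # {1, 4, 7, 67, 76, 88}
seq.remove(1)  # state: {4, 7, 67, 76, 88}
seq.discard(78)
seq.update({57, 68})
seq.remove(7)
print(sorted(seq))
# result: [4, 57, 67, 68, 76, 88]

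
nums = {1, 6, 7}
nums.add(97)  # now {1, 6, 7, 97}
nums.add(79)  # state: {1, 6, 7, 79, 97}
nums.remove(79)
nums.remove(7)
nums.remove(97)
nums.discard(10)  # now {1, 6}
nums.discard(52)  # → {1, 6}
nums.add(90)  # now {1, 6, 90}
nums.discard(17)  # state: {1, 6, 90}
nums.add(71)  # {1, 6, 71, 90}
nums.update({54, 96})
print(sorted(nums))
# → [1, 6, 54, 71, 90, 96]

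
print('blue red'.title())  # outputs Blue Red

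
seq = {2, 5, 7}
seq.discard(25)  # {2, 5, 7}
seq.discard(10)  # {2, 5, 7}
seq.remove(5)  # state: {2, 7}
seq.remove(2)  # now {7}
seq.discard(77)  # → {7}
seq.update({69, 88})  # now {7, 69, 88}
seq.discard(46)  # {7, 69, 88}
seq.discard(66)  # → {7, 69, 88}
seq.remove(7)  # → {69, 88}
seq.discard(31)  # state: {69, 88}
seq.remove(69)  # {88}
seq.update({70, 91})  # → {70, 88, 91}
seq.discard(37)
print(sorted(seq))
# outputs [70, 88, 91]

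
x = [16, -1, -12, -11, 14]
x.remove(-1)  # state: [16, -12, -11, 14]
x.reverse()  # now [14, -11, -12, 16]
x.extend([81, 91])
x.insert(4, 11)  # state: [14, -11, -12, 16, 11, 81, 91]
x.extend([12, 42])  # [14, -11, -12, 16, 11, 81, 91, 12, 42]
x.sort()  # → [-12, -11, 11, 12, 14, 16, 42, 81, 91]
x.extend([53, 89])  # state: [-12, -11, 11, 12, 14, 16, 42, 81, 91, 53, 89]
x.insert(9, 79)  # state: [-12, -11, 11, 12, 14, 16, 42, 81, 91, 79, 53, 89]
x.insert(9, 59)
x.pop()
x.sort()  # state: [-12, -11, 11, 12, 14, 16, 42, 53, 59, 79, 81, 91]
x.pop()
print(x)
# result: [-12, -11, 11, 12, 14, 16, 42, 53, 59, 79, 81]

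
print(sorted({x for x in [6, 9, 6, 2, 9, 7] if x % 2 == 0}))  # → [2, 6]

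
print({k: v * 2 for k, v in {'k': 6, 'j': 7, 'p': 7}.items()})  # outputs {'k': 12, 'j': 14, 'p': 14}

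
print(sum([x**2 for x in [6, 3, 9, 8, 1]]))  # 191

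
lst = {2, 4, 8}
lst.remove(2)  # {4, 8}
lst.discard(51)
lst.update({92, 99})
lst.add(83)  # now {4, 8, 83, 92, 99}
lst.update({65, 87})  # {4, 8, 65, 83, 87, 92, 99}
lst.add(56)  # {4, 8, 56, 65, 83, 87, 92, 99}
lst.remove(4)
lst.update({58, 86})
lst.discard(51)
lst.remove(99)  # {8, 56, 58, 65, 83, 86, 87, 92}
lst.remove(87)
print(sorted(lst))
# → [8, 56, 58, 65, 83, 86, 92]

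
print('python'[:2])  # py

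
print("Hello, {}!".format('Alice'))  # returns Hello, Alice!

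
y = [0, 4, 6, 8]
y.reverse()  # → [8, 6, 4, 0]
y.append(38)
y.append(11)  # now [8, 6, 4, 0, 38, 11]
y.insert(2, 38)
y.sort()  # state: [0, 4, 6, 8, 11, 38, 38]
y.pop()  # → 38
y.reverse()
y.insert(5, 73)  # [38, 11, 8, 6, 4, 73, 0]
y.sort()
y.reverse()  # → [73, 38, 11, 8, 6, 4, 0]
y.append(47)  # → [73, 38, 11, 8, 6, 4, 0, 47]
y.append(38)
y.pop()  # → 38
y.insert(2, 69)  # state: [73, 38, 69, 11, 8, 6, 4, 0, 47]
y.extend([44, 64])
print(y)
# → [73, 38, 69, 11, 8, 6, 4, 0, 47, 44, 64]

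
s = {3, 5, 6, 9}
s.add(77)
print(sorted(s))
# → [3, 5, 6, 9, 77]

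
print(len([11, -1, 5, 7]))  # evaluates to 4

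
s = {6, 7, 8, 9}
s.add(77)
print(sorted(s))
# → [6, 7, 8, 9, 77]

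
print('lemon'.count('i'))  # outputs 0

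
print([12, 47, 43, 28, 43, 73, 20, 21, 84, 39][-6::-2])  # [43, 43, 12]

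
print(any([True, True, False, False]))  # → True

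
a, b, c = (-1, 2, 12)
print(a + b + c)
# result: 13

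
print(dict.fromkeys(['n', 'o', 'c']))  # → {'n': None, 'o': None, 'c': None}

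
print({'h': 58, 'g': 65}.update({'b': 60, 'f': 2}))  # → None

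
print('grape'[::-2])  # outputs eag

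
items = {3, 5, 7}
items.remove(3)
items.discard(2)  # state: {5, 7}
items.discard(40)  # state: {5, 7}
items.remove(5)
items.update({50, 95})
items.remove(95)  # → {7, 50}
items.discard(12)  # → {7, 50}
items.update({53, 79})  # {7, 50, 53, 79}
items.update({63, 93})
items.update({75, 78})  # {7, 50, 53, 63, 75, 78, 79, 93}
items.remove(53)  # {7, 50, 63, 75, 78, 79, 93}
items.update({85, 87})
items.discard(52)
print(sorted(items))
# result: [7, 50, 63, 75, 78, 79, 85, 87, 93]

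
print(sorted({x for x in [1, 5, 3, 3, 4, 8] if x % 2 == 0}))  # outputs [4, 8]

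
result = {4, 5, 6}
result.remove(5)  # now {4, 6}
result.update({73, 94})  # {4, 6, 73, 94}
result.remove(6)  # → {4, 73, 94}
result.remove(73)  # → {4, 94}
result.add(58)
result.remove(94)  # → {4, 58}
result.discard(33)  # {4, 58}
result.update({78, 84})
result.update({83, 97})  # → {4, 58, 78, 83, 84, 97}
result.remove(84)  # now {4, 58, 78, 83, 97}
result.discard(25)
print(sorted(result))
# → [4, 58, 78, 83, 97]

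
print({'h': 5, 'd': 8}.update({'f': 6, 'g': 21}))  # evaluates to None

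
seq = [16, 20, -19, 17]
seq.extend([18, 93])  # [16, 20, -19, 17, 18, 93]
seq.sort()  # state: [-19, 16, 17, 18, 20, 93]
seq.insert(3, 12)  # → [-19, 16, 17, 12, 18, 20, 93]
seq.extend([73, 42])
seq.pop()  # 42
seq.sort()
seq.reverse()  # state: [93, 73, 20, 18, 17, 16, 12, -19]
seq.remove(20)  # [93, 73, 18, 17, 16, 12, -19]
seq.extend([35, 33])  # [93, 73, 18, 17, 16, 12, -19, 35, 33]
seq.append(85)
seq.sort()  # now [-19, 12, 16, 17, 18, 33, 35, 73, 85, 93]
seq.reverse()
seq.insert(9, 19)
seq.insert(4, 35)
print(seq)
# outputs [93, 85, 73, 35, 35, 33, 18, 17, 16, 12, 19, -19]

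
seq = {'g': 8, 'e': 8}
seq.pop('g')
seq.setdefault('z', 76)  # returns 76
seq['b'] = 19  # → {'e': 8, 'z': 76, 'b': 19}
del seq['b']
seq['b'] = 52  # {'e': 8, 'z': 76, 'b': 52}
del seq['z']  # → {'e': 8, 'b': 52}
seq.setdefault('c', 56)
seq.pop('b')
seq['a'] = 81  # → {'e': 8, 'c': 56, 'a': 81}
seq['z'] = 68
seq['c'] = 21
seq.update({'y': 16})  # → {'e': 8, 'c': 21, 'a': 81, 'z': 68, 'y': 16}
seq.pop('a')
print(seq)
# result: {'e': 8, 'c': 21, 'z': 68, 'y': 16}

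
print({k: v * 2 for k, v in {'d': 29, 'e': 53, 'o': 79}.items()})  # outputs {'d': 58, 'e': 106, 'o': 158}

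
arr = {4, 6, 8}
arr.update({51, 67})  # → {4, 6, 8, 51, 67}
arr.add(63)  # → {4, 6, 8, 51, 63, 67}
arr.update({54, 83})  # {4, 6, 8, 51, 54, 63, 67, 83}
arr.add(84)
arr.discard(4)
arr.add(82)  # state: {6, 8, 51, 54, 63, 67, 82, 83, 84}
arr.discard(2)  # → {6, 8, 51, 54, 63, 67, 82, 83, 84}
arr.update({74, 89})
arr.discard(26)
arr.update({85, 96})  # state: {6, 8, 51, 54, 63, 67, 74, 82, 83, 84, 85, 89, 96}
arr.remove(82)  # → {6, 8, 51, 54, 63, 67, 74, 83, 84, 85, 89, 96}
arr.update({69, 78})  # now {6, 8, 51, 54, 63, 67, 69, 74, 78, 83, 84, 85, 89, 96}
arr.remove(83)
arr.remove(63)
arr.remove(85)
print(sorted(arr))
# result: [6, 8, 51, 54, 67, 69, 74, 78, 84, 89, 96]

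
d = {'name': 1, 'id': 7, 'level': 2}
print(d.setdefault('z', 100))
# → 100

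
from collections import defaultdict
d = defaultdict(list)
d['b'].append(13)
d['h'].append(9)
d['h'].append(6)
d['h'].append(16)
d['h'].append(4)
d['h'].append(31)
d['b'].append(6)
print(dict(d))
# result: {'b': [13, 6], 'h': [9, 6, 16, 4, 31]}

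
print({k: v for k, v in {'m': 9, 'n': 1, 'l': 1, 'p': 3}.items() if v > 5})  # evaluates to {'m': 9}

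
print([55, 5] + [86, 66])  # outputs [55, 5, 86, 66]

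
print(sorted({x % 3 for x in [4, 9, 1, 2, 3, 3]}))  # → [0, 1, 2]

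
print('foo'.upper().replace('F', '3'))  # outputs 3OO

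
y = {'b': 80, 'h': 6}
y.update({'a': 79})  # {'b': 80, 'h': 6, 'a': 79}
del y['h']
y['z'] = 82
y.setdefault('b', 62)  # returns 80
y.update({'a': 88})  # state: {'b': 80, 'a': 88, 'z': 82}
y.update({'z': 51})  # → {'b': 80, 'a': 88, 'z': 51}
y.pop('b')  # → 80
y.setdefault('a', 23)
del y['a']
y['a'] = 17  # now {'z': 51, 'a': 17}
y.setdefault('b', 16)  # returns 16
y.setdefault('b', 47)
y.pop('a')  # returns 17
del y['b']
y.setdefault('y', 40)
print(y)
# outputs {'z': 51, 'y': 40}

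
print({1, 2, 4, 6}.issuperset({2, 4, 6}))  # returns True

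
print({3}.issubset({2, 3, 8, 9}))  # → True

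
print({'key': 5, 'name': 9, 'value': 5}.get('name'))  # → 9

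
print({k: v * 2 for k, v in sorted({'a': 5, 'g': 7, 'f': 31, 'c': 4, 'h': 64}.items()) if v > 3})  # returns {'a': 10, 'c': 8, 'f': 62, 'g': 14, 'h': 128}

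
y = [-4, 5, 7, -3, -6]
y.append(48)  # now [-4, 5, 7, -3, -6, 48]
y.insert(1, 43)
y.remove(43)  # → [-4, 5, 7, -3, -6, 48]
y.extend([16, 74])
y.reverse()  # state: [74, 16, 48, -6, -3, 7, 5, -4]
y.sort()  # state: [-6, -4, -3, 5, 7, 16, 48, 74]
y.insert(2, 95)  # [-6, -4, 95, -3, 5, 7, 16, 48, 74]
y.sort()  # [-6, -4, -3, 5, 7, 16, 48, 74, 95]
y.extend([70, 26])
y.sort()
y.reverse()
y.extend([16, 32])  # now [95, 74, 70, 48, 26, 16, 7, 5, -3, -4, -6, 16, 32]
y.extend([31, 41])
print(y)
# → [95, 74, 70, 48, 26, 16, 7, 5, -3, -4, -6, 16, 32, 31, 41]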